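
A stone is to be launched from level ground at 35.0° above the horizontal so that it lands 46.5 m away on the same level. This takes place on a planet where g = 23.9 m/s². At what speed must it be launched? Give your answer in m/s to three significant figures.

34.4 m/s

From R = (v₀² / g) sin 2θ: v₀ = √(gR / sin 2θ).
v₀ = √(23.9 × 46.5 / sin 70.00°) = √(1111 / 0.9397) = √1182.7 = 34.39 m/s.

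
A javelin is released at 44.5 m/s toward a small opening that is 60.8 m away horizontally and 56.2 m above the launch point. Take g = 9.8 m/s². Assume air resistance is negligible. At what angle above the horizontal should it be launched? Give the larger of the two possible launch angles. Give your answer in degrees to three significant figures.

79.3°

Trajectory: y = x tanθ − g x² (1 + tan²θ)/(2v₀²). With x = 60.8, y = 56.2, v₀ = 44.5, g = 9.80:
9.147 tan²θ − 60.8 tanθ + (65.35) = 0.
tanθ = [60.8 ± √(60.8² − 4 × 9.147 × (65.35))] / (2 × 9.147) = (60.8 ± 36.13) / 18.29, giving tanθ = 1.348 or 5.299.
θ = 53.44° or 79.31°; the larger is 79.31°.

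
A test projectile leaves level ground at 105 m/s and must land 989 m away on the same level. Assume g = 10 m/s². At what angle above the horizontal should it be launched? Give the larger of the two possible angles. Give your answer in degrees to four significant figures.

58.11°

Level-ground range R = v₀² sin(2θ)/g ⇒ sin(2θ) = gR/v₀² = 10.0 × 989 / 105² = 0.8971.
2θ = 63.77° or 180° − 63.77° = 116.2°, so θ = 31.89° or 58.11°.
The larger angle is 58.11°.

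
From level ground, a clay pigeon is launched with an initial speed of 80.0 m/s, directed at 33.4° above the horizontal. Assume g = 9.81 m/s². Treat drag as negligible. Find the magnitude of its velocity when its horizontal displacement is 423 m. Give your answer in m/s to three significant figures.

Resolve: vₓ = 80.00 cos 33.4° = 66.79 m/s and v_y0 = 80.00 sin 33.4° = 44.04 m/s.
At x = 423 m, t = x/vₓ = 423/66.79 = 6.333 s.
Vertical velocity there: v_y = v_y0 − g t = 44.04 − 9.81 × 6.333 = −18.09 m/s.
Speed: √(vₓ² + v_y²) = √(66.79² + 18.09²) = 69.20 m/s.

69.2 m/s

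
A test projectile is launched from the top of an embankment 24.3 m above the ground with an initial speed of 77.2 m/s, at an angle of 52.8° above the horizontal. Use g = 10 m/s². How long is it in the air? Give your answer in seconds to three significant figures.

Resolve: vₓ = 77.20 cos 52.8° = 46.68 m/s and v_y0 = 77.20 sin 52.8° = 61.49 m/s.
Vertical motion (up positive, ground at y = 0): 5.000 t² − (61.49) t − 24.3 = 0, so t = (61.49 + √(61.49² + 2·10.0·24.3)) / 10.0 = (61.49 + 65.32) / 10.0 = 12.68 s.

12.7 s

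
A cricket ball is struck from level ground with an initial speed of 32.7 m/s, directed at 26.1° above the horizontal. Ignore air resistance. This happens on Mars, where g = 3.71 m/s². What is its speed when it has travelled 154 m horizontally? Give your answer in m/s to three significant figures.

vₓ = 32.70 cos 26.1° = 29.37 m/s; v_y0 = 32.70 sin 26.1° = 14.39 m/s.
At x = 154 m, t = x/vₓ = 154/29.37 = 5.244 s.
Vertical velocity there: v_y = v_y0 − g t = 14.39 − 3.71 × 5.244 = −5.070 m/s.
Speed: √(vₓ² + v_y²) = √(29.37² + 5.070²) = 29.80 m/s.

29.8 m/s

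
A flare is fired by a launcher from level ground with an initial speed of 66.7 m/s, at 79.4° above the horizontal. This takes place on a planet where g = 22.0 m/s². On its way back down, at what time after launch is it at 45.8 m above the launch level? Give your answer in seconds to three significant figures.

5.15 s

Horizontal component vₓ = 66.70 cos 79.4° = 12.27 m/s; vertical v_y0 = 66.70 sin 79.4° = 65.56 m/s.
Require v_y0 t − ½ g t² = 45.8, i.e. 11.00 t² − 65.56 t + 45.8 = 0.
Quadratic formula: t = (65.56 ± √2283.1) / 22.0 = (65.56 ± 47.78) / 22.0 → t = 0.8082 s or 5.152 s.
The descending-branch root is 5.152 s.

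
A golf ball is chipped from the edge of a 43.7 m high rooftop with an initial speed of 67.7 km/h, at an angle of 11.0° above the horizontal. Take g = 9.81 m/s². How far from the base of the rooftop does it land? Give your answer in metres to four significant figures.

62.26 m

Convert: 67.7 km/h = 67.7/3.6 = 18.81 m/s.
vₓ = 18.81 cos 11.0° = 18.46 m/s; v_y0 = 18.81 sin 11.0° = 3.588 m/s.
With up positive and y = 0 at the ground: y(t) = 43.7 + (3.588) t − 4.905 t². Setting y = 0 and taking the positive root: t = [3.588 + √(3.588² + 2·9.81·43.7)] / 9.81 = (3.588 + 29.50) / 9.81 = 3.373 s.
Horizontal distance: R = vₓ t = 18.46 × 3.373 = 62.26 m.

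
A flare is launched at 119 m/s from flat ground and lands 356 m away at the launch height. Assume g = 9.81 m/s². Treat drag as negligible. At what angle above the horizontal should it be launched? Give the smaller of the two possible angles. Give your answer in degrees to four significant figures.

R = v₀² sin 2θ / g gives sin 2θ = gR/v₀² = 9.81·356/119² = 0.2466.
2θ = 14.28° or 180° − 14.28° = 165.7°, so θ = 7.139° or 82.86°.
The smaller angle is 7.139°.

7.139°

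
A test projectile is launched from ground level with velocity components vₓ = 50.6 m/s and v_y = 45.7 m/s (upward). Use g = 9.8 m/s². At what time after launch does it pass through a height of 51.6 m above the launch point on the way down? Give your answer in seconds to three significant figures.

Height y(t) = 45.70 t − 4.900 t² = 51.6 gives 4.900 t² − 45.70 t + 51.6 = 0.
t = [45.70 ± √(45.70² − 2·9.80·51.6)] / 9.80 = (45.70 ± 32.82) / 9.80, so t = 1.314 s or t = 8.012 s.
The descending-branch root is 8.012 s.

8.01 s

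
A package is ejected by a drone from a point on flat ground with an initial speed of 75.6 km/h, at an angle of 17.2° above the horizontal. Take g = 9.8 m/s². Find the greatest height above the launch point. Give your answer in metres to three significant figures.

Convert: 75.6 km/h = 75.6/3.6 = 21.00 m/s.
Components: vₓ = 21.00 cos 17.2° = 20.06 m/s, v_y0 = 21.00 sin 17.2° = 6.210 m/s.
Maximum height: H = v_y0² / (2g) = 6.210² / (2 × 9.80) = 1.967 m.

1.97 m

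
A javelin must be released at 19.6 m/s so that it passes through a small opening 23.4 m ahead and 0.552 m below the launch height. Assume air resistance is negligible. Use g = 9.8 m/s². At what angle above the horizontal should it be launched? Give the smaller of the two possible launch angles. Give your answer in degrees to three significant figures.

16.8°

Trajectory: y = x tanθ − g x² (1 + tan²θ)/(2v₀²). With x = 23.4, y = −0.552, v₀ = 19.6, g = 9.80:
6.984 tan²θ − 23.4 tanθ + (6.432) = 0.
tanθ = [23.4 ± √(23.4² − 4 × 6.984 × (6.432))] / (2 × 6.984) = (23.4 ± 19.18) / 13.97, giving tanθ = 0.3021 or 3.048.
θ = 16.81° or 71.84°; the smaller is 16.81°.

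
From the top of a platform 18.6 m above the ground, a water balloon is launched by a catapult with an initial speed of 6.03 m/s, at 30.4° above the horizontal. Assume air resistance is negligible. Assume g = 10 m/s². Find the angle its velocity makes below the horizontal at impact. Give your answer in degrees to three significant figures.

75.1°

vₓ = 6.030 cos 30.4° = 5.201 m/s; v_y0 = 6.030 sin 30.4° = 3.051 m/s.
With up positive and y = 0 at the ground: y(t) = 18.6 + (3.051) t − 5.000 t². Setting y = 0 and taking the positive root: t = [3.051 + √(3.051² + 2·10.0·18.6)] / 10.0 = (3.051 + 19.53) / 10.0 = 2.258 s.
At impact: v_y = v_y0 − g t = −19.53 m/s; vₓ = 5.201 m/s.
Angle below horizontal: arctan(|v_y|/vₓ) = arctan(19.53/5.201) = 75.09°.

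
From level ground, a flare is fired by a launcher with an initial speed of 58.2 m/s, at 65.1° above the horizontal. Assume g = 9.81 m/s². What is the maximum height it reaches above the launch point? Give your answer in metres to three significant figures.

Resolve: vₓ = 58.20 cos 65.1° = 24.50 m/s and v_y0 = 58.20 sin 65.1° = 52.79 m/s.
Maximum height: H = v_y0² / (2g) = 52.79² / (2 × 9.81) = 142.0 m.

142 m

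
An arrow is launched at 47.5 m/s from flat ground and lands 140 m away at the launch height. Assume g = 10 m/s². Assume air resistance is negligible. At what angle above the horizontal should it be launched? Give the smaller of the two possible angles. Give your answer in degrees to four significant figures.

19.18°

From R = (v₀²/g) sin 2θ: sin 2θ = 10.0 × 140 / 2256.2 = 0.6205.
2θ = 38.35° or 180° − 38.35° = 141.6°, so θ = 19.18° or 70.82°.
The smaller angle is 19.18°.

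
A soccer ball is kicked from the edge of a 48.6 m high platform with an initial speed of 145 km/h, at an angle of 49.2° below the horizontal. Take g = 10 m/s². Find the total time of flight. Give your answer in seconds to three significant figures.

Convert: 145 km/h = 145/3.6 = 40.28 m/s.
vₓ = 40.28 cos 49.2° = 26.32 m/s; v_y0 = −30.49 m/s (downward).
The projectile lands when y = 48.6 + (−30.49) t − ½·10.0·t² = 0. Positive root: t = (−30.49 + √(30.49² + 2·10.0·48.6)) / 10.0 = (−30.49 + 43.61) / 10.0 = 1.312 s.

1.31 s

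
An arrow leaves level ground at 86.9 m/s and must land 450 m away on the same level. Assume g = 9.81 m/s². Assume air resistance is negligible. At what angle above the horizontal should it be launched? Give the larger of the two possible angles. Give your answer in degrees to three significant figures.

72.1°

R = v₀² sin 2θ / g gives sin 2θ = gR/v₀² = 9.81·450/86.9² = 0.5846.
2θ = 35.77° or 180° − 35.77° = 144.2°, so θ = 17.89° or 72.11°.
The larger angle is 72.11°.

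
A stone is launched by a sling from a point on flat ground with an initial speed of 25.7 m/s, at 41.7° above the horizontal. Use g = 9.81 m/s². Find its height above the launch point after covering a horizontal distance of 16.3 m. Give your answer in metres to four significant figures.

10.98 m

Components: vₓ = 25.70 cos 41.7° = 19.19 m/s, v_y0 = 25.70 sin 41.7° = 17.10 m/s.
At x = 16.3 m, t = x/vₓ = 16.3/19.19 = 0.8495 s.
Height: y = v_y0 t − ½ g t² = 17.10 × 0.8495 − 4.905 × 0.8495² = 14.52 − 3.539 = 10.98 m.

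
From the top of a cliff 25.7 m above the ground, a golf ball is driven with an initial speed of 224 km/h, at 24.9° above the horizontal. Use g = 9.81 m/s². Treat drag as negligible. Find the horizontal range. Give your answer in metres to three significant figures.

Convert: 224 km/h = 224/3.6 = 62.22 m/s.
vₓ = 62.22 cos 24.9° = 56.44 m/s; v_y0 = 62.22 sin 24.9° = 26.20 m/s.
Vertical motion (up positive, ground at y = 0): 4.905 t² − (26.20) t − 25.7 = 0, so t = (26.20 + √(26.20² + 2·9.81·25.7)) / 9.81 = (26.20 + 34.50) / 9.81 = 6.188 s.
Horizontal distance: R = vₓ t = 56.44 × 6.188 = 349.2 m.

349 m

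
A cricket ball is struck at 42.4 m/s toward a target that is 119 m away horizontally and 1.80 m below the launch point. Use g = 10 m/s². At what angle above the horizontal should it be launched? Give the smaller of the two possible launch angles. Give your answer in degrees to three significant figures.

19.7°

Trajectory: y = x tanθ − g x² (1 + tan²θ)/(2v₀²). With x = 119, y = −1.80, v₀ = 42.4, g = 10.0:
39.39 tan²θ − 119 tanθ + (37.59) = 0.
tanθ = [119 ± √(119² − 4 × 39.39 × (37.59))] / (2 × 39.39) = (119 ± 90.77) / 78.77, giving tanθ = 0.3583 or 2.663.
θ = 19.71° or 69.42°; the smaller is 19.71°.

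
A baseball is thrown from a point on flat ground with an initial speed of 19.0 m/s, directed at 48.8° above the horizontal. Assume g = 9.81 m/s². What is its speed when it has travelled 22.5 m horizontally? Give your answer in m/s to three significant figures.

13.0 m/s

vₓ = 19.00 cos 48.8° = 12.52 m/s; v_y0 = 19.00 sin 48.8° = 14.30 m/s.
At x = 22.5 m, t = x/vₓ = 22.5/12.52 = 1.798 s.
Vertical velocity there: v_y = v_y0 − g t = 14.30 − 9.81 × 1.798 = −3.341 m/s.
Speed: √(vₓ² + v_y²) = √(12.52² + 3.341²) = 12.95 m/s.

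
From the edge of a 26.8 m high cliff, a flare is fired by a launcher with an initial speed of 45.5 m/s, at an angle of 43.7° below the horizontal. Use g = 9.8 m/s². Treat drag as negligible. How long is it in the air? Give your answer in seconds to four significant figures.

Horizontal component vₓ = 45.50 cos 43.7° = 32.90 m/s; vertical v_y0 = −31.44 m/s (downward).
The projectile lands when y = 26.8 + (−31.44) t − ½·9.80·t² = 0. Positive root: t = (−31.44 + √(31.44² + 2·9.80·26.8)) / 9.80 = (−31.44 + 38.90) / 9.80 = 0.7620 s.

0.7620 s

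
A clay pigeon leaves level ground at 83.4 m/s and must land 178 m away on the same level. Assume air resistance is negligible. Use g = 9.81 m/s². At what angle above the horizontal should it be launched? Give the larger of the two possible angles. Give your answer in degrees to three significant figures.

R = v₀² sin 2θ / g gives sin 2θ = gR/v₀² = 9.81·178/83.4² = 0.2510.
2θ = 14.54° or 180° − 14.54° = 165.5°, so θ = 7.270° or 82.73°.
The larger angle is 82.73°.

82.7°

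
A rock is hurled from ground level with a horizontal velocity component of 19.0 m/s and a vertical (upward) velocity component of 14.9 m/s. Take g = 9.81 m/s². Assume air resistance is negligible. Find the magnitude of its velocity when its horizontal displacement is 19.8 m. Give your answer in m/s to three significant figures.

Time to reach x = 19.8 m: t = x/vₓ = 19.8/19.00 = 1.042 s.
Vertical velocity there: v_y = v_y0 − g t = 14.90 − 9.81 × 1.042 = 4.677 m/s.
Speed: √(vₓ² + v_y²) = √(19.00² + 4.677²) = 19.57 m/s.

19.6 m/s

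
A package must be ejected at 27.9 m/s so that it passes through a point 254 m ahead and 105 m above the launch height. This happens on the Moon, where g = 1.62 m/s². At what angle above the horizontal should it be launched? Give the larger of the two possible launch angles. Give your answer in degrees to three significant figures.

71.0°

Trajectory: y = x tanθ − g x² (1 + tan²θ)/(2v₀²). With x = 254, y = 105, v₀ = 27.9, g = 1.62:
67.13 tan²θ − 254 tanθ + (172.1) = 0.
tanθ = [254 ± √(254² − 4 × 67.13 × (172.1))] / (2 × 67.13) = (254 ± 135.2) / 134.3, giving tanθ = 0.8844 or 2.899.
θ = 41.49° or 70.97°; the larger is 70.97°.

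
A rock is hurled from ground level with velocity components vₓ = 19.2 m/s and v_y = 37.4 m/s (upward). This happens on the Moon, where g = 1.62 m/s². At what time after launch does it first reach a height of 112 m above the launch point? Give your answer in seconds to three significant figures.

Set y = v_y0 t − ½ g t² = 112: 0.8100 t² − 37.40 t + 112 = 0.
Quadratic formula: t = (37.40 ± √1035.9) / 1.62 = (37.40 ± 32.19) / 1.62 → t = 3.219 s or 42.95 s.
The first (ascending) time is 3.219 s.

3.22 s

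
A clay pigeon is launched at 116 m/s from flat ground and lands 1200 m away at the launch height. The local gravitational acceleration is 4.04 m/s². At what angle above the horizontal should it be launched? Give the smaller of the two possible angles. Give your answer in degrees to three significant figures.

Level-ground range R = v₀² sin(2θ)/g ⇒ sin(2θ) = gR/v₀² = 4.04 × 1200 / 116² = 0.3603.
2θ = 21.12° or 180° − 21.12° = 158.9°, so θ = 10.56° or 79.44°.
The smaller angle is 10.56°.

10.6°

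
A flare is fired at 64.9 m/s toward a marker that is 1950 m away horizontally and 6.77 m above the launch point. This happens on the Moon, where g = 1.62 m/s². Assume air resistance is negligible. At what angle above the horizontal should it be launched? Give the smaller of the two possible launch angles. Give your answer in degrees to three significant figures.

Trajectory: y = x tanθ − g x² (1 + tan²θ)/(2v₀²). With x = 1950, y = 6.77, v₀ = 64.9, g = 1.62:
731.2 tan²θ − 1950 tanθ + (738.0) = 0.
tanθ = [1950 ± √(1950² − 4 × 731.2 × (738.0))] / (2 × 731.2) = (1950 ± 1282) / 1462, giving tanθ = 0.4567 or 2.210.
θ = 24.55° or 65.65°; the smaller is 24.55°.

24.5°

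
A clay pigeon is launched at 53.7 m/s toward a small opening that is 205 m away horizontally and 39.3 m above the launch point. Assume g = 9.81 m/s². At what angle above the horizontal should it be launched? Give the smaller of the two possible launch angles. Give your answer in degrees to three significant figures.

35.8°

Trajectory: y = x tanθ − g x² (1 + tan²θ)/(2v₀²). With x = 205, y = 39.3, v₀ = 53.7, g = 9.81:
71.48 tan²θ − 205 tanθ + (110.8) = 0.
tanθ = [205 ± √(205² − 4 × 71.48 × (110.8))] / (2 × 71.48) = (205 ± 101.7) / 143.0, giving tanθ = 0.7223 or 2.146.
θ = 35.84° or 65.01°; the smaller is 35.84°.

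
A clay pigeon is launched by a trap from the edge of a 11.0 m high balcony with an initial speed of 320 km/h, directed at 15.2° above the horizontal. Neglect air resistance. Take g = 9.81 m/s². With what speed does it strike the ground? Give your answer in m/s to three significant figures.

Convert: 320 km/h = 320/3.6 = 88.89 m/s.
Horizontal component vₓ = 88.89 cos 15.2° = 85.78 m/s; vertical v_y0 = 88.89 sin 15.2° = 23.31 m/s.
The projectile lands when y = 11.0 + (23.31) t − ½·9.81·t² = 0. Positive root: t = (23.31 + √(23.31² + 2·9.81·11.0)) / 9.81 = (23.31 + 27.55) / 9.81 = 5.184 s.
Vertical velocity at impact: v_y = v_y0 − g t = 23.31 − 9.81 × 5.184 = −27.55 m/s.
Speed: |v| = √(vₓ² + v_y²) = √(85.78² + 27.55²) = 90.09 m/s.

90.1 m/s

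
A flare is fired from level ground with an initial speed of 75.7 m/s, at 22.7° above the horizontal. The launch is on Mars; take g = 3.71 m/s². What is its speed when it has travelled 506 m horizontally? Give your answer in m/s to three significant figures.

Resolve: vₓ = 75.70 cos 22.7° = 69.84 m/s and v_y0 = 75.70 sin 22.7° = 29.21 m/s.
x = vₓ t ⇒ t = 506/69.84 = 7.246 s.
Vertical velocity there: v_y = v_y0 − g t = 29.21 − 3.71 × 7.246 = 2.332 m/s.
Speed: √(vₓ² + v_y²) = √(69.84² + 2.332²) = 69.88 m/s.

69.9 m/s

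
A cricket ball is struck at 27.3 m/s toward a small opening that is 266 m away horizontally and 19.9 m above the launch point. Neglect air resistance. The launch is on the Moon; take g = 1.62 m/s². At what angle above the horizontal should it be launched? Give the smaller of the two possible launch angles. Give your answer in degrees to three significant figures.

22.5°

Trajectory: y = x tanθ − g x² (1 + tan²θ)/(2v₀²). With x = 266, y = 19.9, v₀ = 27.3, g = 1.62:
76.90 tan²θ − 266 tanθ + (96.80) = 0.
tanθ = [266 ± √(266² − 4 × 76.90 × (96.80))] / (2 × 76.90) = (266 ± 202.4) / 153.8, giving tanθ = 0.4133 or 3.046.
θ = 22.45° or 71.82°; the smaller is 22.45°.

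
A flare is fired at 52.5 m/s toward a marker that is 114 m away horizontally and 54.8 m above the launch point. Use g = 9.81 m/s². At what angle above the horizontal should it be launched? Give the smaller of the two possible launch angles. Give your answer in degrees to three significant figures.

Trajectory: y = x tanθ − g x² (1 + tan²θ)/(2v₀²). With x = 114, y = 54.8, v₀ = 52.5, g = 9.81:
23.13 tan²θ − 114 tanθ + (77.93) = 0.
tanθ = [114 ± √(114² − 4 × 23.13 × (77.93))] / (2 × 23.13) = (114 ± 76.07) / 46.26, giving tanθ = 0.8200 or 4.109.
θ = 39.35° or 76.32°; the smaller is 39.35°.

39.4°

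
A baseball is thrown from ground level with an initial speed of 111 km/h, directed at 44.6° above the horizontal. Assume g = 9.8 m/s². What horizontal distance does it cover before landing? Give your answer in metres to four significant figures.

97.00 m

Convert: 111 km/h = 111/3.6 = 30.83 m/s.
Horizontal component vₓ = 30.83 cos 44.6° = 21.95 m/s; vertical v_y0 = 30.83 sin 44.6° = 21.65 m/s.
Flight time T = 2 v_y0 / g = 4.418 s.
Horizontal distance R = vₓ T = 21.95 × 4.418 = 97.00 m.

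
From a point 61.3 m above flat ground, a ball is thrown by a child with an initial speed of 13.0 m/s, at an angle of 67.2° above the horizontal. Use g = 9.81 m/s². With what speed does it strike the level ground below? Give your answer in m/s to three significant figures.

Resolve: vₓ = 13.00 cos 67.2° = 5.038 m/s and v_y0 = 13.00 sin 67.2° = 11.98 m/s.
With up positive and y = 0 at the ground: y(t) = 61.3 + (11.98) t − 4.905 t². Setting y = 0 and taking the positive root: t = [11.98 + √(11.98² + 2·9.81·61.3)] / 9.81 = (11.98 + 36.69) / 9.81 = 4.962 s.
Vertical velocity at impact: v_y = v_y0 − g t = 11.98 − 9.81 × 4.962 = −36.69 m/s.
Speed: |v| = √(vₓ² + v_y²) = √(5.038² + 36.69²) = 37.04 m/s.

37.0 m/s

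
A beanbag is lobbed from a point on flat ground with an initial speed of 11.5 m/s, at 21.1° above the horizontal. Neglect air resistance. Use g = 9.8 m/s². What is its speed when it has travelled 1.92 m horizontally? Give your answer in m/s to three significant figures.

Resolve: vₓ = 11.50 cos 21.1° = 10.73 m/s and v_y0 = 11.50 sin 21.1° = 4.140 m/s.
At x = 1.92 m, t = x/vₓ = 1.92/10.73 = 0.1790 s.
Vertical velocity there: v_y = v_y0 − g t = 4.140 − 9.80 × 0.1790 = 2.386 m/s.
Speed: √(vₓ² + v_y²) = √(10.73² + 2.386²) = 10.99 m/s.

11.0 m/s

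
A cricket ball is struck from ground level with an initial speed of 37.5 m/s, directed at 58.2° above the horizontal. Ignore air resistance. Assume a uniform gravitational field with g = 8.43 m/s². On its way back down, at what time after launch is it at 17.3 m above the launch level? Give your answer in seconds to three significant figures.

Resolve: vₓ = 37.50 cos 58.2° = 19.76 m/s and v_y0 = 37.50 sin 58.2° = 31.87 m/s.
Height y(t) = 31.87 t − 4.215 t² = 17.3 gives 4.215 t² − 31.87 t + 17.3 = 0.
t = [31.87 ± √(31.87² − 2·8.43·17.3)] / 8.43 = (31.87 ± 26.91) / 8.43, so t = 0.5886 s or t = 6.973 s.
The descending-branch root is 6.973 s.

6.97 s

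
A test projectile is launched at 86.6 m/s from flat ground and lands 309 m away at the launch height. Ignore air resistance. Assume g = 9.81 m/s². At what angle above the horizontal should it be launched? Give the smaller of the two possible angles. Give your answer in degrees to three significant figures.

R = v₀² sin 2θ / g gives sin 2θ = gR/v₀² = 9.81·309/86.6² = 0.4042.
2θ = 23.84° or 180° − 23.84° = 156.2°, so θ = 11.92° or 78.08°.
The smaller angle is 11.92°.

11.9°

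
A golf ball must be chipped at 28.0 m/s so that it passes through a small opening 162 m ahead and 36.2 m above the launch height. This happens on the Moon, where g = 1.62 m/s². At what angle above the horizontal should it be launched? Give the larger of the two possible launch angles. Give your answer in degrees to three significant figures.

Trajectory: y = x tanθ − g x² (1 + tan²θ)/(2v₀²). With x = 162, y = 36.2, v₀ = 28.0, g = 1.62:
27.11 tan²θ − 162 tanθ + (63.31) = 0.
tanθ = [162 ± √(162² − 4 × 27.11 × (63.31))] / (2 × 27.11) = (162 ± 139.2) / 54.23, giving tanθ = 0.4204 or 5.554.
θ = 22.80° or 79.79°; the larger is 79.79°.

79.8°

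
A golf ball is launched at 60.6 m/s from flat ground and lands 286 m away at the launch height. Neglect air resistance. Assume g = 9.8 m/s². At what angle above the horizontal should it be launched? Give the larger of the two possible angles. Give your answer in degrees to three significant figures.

Level-ground range R = v₀² sin(2θ)/g ⇒ sin(2θ) = gR/v₀² = 9.80 × 286 / 60.6² = 0.7632.
2θ = 49.75° or 180° − 49.75° = 130.3°, so θ = 24.87° or 65.13°.
The larger angle is 65.13°.

65.1°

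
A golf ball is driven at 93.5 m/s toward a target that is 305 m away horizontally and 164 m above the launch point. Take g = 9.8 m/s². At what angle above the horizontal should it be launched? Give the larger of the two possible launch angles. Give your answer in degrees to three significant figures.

Trajectory: y = x tanθ − g x² (1 + tan²θ)/(2v₀²). With x = 305, y = 164, v₀ = 93.5, g = 9.80:
52.14 tan²θ − 305 tanθ + (216.1) = 0.
tanθ = [305 ± √(305² − 4 × 52.14 × (216.1))] / (2 × 52.14) = (305 ± 219.0) / 104.3, giving tanθ = 0.8250 or 5.025.
θ = 39.52° or 78.74°; the larger is 78.74°.

78.7°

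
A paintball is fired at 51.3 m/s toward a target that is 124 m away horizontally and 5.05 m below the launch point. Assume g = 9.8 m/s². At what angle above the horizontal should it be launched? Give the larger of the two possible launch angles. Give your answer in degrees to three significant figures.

Trajectory: y = x tanθ − g x² (1 + tan²θ)/(2v₀²). With x = 124, y = −5.05, v₀ = 51.3, g = 9.80:
28.63 tan²θ − 124 tanθ + (23.58) = 0.
tanθ = [124 ± √(124² − 4 × 28.63 × (23.58))] / (2 × 28.63) = (124 ± 112.6) / 57.26, giving tanθ = 0.1993 or 4.132.
θ = 11.27° or 76.40°; the larger is 76.40°.

76.4°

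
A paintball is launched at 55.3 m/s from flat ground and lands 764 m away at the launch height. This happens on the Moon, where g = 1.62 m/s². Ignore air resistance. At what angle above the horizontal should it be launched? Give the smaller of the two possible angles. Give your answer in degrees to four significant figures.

Level-ground range R = v₀² sin(2θ)/g ⇒ sin(2θ) = gR/v₀² = 1.62 × 764 / 55.3² = 0.4047.
2θ = 23.87° or 180° − 23.87° = 156.1°, so θ = 11.94° or 78.06°.
The smaller angle is 11.94°.

11.94°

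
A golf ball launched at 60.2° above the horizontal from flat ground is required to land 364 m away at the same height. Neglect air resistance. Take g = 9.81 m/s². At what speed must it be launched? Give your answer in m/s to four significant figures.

Level-ground range: R = v₀² sin(2θ)/g, so v₀ = √(gR / sin 2θ).
v₀ = √(9.81 × 364 / sin 120.4°) = √(3571 / 0.8625) = √4140.0 = 64.34 m/s.

64.34 m/s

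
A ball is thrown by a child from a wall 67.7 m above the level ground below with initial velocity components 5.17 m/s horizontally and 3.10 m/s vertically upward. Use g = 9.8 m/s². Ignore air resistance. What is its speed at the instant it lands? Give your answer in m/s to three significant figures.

36.9 m/s

Vertical motion (up positive, ground at y = 0): 4.900 t² − (3.100) t − 67.7 = 0, so t = (3.100 + √(3.100² + 2·9.80·67.7)) / 9.80 = (3.100 + 36.56) / 9.80 = 4.047 s.
Vertical velocity at impact: v_y = v_y0 − g t = 3.100 − 9.80 × 4.047 = −36.56 m/s.
Speed: |v| = √(vₓ² + v_y²) = √(5.170² + 36.56²) = 36.92 m/s.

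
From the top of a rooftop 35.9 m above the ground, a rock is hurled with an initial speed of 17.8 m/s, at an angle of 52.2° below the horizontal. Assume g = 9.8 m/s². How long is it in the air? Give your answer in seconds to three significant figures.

1.63 s

Components: vₓ = 17.80 cos 52.2° = 10.91 m/s, v_y0 = −14.06 m/s (downward).
Vertical motion (up positive, ground at y = 0): 4.900 t² − (−14.06) t − 35.9 = 0, so t = (−14.06 + √(14.06² + 2·9.80·35.9)) / 9.80 = (−14.06 + 30.02) / 9.80 = 1.629 s.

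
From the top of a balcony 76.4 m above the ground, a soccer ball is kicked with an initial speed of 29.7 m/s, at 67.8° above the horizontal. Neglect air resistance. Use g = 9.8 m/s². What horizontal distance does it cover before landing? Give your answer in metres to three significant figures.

85.8 m

vₓ = 29.70 cos 67.8° = 11.22 m/s; v_y0 = 29.70 sin 67.8° = 27.50 m/s.
Vertical motion (up positive, ground at y = 0): 4.900 t² − (27.50) t − 76.4 = 0, so t = (27.50 + √(27.50² + 2·9.80·76.4)) / 9.80 = (27.50 + 47.47) / 9.80 = 7.650 s.
Horizontal distance: R = vₓ t = 11.22 × 7.650 = 85.85 m.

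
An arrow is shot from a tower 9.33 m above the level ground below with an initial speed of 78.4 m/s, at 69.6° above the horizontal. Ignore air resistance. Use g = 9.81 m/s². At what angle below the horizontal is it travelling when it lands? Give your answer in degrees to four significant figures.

Resolve: vₓ = 78.40 cos 69.6° = 27.33 m/s and v_y0 = 78.40 sin 69.6° = 73.48 m/s.
The projectile lands when y = 9.33 + (73.48) t − ½·9.81·t² = 0. Positive root: t = (73.48 + √(73.48² + 2·9.81·9.33)) / 9.81 = (73.48 + 74.72) / 9.81 = 15.11 s.
At impact: v_y = v_y0 − g t = −74.72 m/s; vₓ = 27.33 m/s.
Angle below horizontal: arctan(|v_y|/vₓ) = arctan(74.72/27.33) = 69.91°.

69.91°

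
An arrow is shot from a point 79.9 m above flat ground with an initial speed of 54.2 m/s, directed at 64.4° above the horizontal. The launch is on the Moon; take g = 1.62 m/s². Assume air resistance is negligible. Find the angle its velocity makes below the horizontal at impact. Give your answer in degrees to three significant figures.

vₓ = 54.20 cos 64.4° = 23.42 m/s; v_y0 = 54.20 sin 64.4° = 48.88 m/s.
The projectile lands when y = 79.9 + (48.88) t − ½·1.62·t² = 0. Positive root: t = (48.88 + √(48.88² + 2·1.62·79.9)) / 1.62 = (48.88 + 51.46) / 1.62 = 61.94 s.
At impact: v_y = v_y0 − g t = −51.46 m/s; vₓ = 23.42 m/s.
Angle below horizontal: arctan(|v_y|/vₓ) = arctan(51.46/23.42) = 65.53°.

65.5°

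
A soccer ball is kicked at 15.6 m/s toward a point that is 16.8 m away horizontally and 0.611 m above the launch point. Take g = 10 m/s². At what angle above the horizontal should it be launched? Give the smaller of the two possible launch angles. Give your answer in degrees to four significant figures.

Trajectory: y = x tanθ − g x² (1 + tan²θ)/(2v₀²). With x = 16.8, y = 0.611, v₀ = 15.6, g = 10.0:
5.799 tan²θ − 16.8 tanθ + (6.410) = 0.
tanθ = [16.8 ± √(16.8² − 4 × 5.799 × (6.410))] / (2 × 5.799) = (16.8 ± 11.56) / 11.60, giving tanθ = 0.4521 or 2.445.
θ = 24.33° or 67.76°; the smaller is 24.33°.

24.33°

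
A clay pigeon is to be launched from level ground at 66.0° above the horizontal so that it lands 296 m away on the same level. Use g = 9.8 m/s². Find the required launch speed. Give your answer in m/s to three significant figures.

Level-ground range: R = v₀² sin(2θ)/g, so v₀ = √(gR / sin 2θ).
v₀ = √(9.80 × 296 / sin 132.0°) = √(2901 / 0.7431) = √3903.4 = 62.48 m/s.

62.5 m/s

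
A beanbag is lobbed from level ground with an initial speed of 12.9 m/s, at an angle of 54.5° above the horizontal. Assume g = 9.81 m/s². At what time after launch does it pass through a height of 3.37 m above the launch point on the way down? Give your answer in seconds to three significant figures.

Resolve: vₓ = 12.90 cos 54.5° = 7.491 m/s and v_y0 = 12.90 sin 54.5° = 10.50 m/s.
Height y(t) = 10.50 t − 4.905 t² = 3.37 gives 4.905 t² − 10.50 t + 3.37 = 0.
Quadratic formula: t = (10.50 ± √44.174) / 9.81 = (10.50 ± 6.646) / 9.81 → t = 0.3930 s or 1.748 s.
The descending-branch root is 1.748 s.

1.75 s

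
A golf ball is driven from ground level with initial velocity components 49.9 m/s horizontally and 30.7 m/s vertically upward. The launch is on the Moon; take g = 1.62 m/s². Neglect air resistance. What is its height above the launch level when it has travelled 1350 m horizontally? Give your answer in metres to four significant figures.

x = vₓ t ⇒ t = 1350/49.90 = 27.05 s.
Height: y = v_y0 t − ½ g t² = 30.70 × 27.05 − 0.8100 × 27.05² = 830.6 − 592.9 = 237.7 m.

237.7 m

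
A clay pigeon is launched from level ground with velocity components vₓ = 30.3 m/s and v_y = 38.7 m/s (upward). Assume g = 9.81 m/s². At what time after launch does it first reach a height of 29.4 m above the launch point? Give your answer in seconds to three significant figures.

Height y(t) = 38.70 t − 4.905 t² = 29.4 gives 4.905 t² − 38.70 t + 29.4 = 0.
Quadratic formula: t = (38.70 ± √920.86) / 9.81 = (38.70 ± 30.35) / 9.81 → t = 0.8516 s or 7.038 s.
The first (ascending) time is 0.8516 s.

0.852 s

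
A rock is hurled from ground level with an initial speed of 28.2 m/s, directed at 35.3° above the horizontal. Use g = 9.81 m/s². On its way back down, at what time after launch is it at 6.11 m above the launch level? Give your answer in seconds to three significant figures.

2.89 s

Resolve: vₓ = 28.20 cos 35.3° = 23.02 m/s and v_y0 = 28.20 sin 35.3° = 16.30 m/s.
Height y(t) = 16.30 t − 4.905 t² = 6.11 gives 4.905 t² − 16.30 t + 6.11 = 0.
t = [16.30 ± √(16.30² − 2·9.81·6.11)] / 9.81 = (16.30 ± 12.07) / 9.81, so t = 0.4308 s or t = 2.891 s.
The descending-branch root is 2.891 s.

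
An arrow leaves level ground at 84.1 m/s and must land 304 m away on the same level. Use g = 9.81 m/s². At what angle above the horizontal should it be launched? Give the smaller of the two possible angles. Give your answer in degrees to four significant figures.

12.47°

R = v₀² sin 2θ / g gives sin 2θ = gR/v₀² = 9.81·304/84.1² = 0.4216.
2θ = 24.94° or 180° − 24.94° = 155.1°, so θ = 12.47° or 77.53°.
The smaller angle is 12.47°.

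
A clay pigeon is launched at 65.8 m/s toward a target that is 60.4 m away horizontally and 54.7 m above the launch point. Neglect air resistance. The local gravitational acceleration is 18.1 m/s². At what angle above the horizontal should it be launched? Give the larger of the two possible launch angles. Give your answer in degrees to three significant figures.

81.5°

Trajectory: y = x tanθ − g x² (1 + tan²θ)/(2v₀²). With x = 60.4, y = 54.7, v₀ = 65.8, g = 18.1:
7.626 tan²θ − 60.4 tanθ + (62.33) = 0.
tanθ = [60.4 ± √(60.4² − 4 × 7.626 × (62.33))] / (2 × 7.626) = (60.4 ± 41.80) / 15.25, giving tanθ = 1.220 or 6.701.
θ = 50.65° or 81.51°; the larger is 81.51°.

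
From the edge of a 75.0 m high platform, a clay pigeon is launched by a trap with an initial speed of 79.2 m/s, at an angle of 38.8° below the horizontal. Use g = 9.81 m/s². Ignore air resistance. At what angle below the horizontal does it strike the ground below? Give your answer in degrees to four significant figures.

45.46°

Horizontal component vₓ = 79.20 cos 38.8° = 61.72 m/s; vertical v_y0 = −49.63 m/s (downward).
Vertical motion (up positive, ground at y = 0): 4.905 t² − (−49.63) t − 75.0 = 0, so t = (−49.63 + √(49.63² + 2·9.81·75.0)) / 9.81 = (−49.63 + 62.72) / 9.81 = 1.335 s.
At impact: v_y = v_y0 − g t = −62.72 m/s; vₓ = 61.72 m/s.
Angle below horizontal: arctan(|v_y|/vₓ) = arctan(62.72/61.72) = 45.46°.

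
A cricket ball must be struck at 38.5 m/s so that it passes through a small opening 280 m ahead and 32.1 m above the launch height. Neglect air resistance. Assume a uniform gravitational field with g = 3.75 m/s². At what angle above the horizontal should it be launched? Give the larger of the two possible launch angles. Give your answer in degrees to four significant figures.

65.84°

Trajectory: y = x tanθ − g x² (1 + tan²θ)/(2v₀²). With x = 280, y = 32.1, v₀ = 38.5, g = 3.75:
99.17 tan²θ − 280 tanθ + (131.3) = 0.
tanθ = [280 ± √(280² − 4 × 99.17 × (131.3))] / (2 × 99.17) = (280 ± 162.2) / 198.3, giving tanθ = 0.5937 or 2.230.
θ = 30.70° or 65.84°; the larger is 65.84°.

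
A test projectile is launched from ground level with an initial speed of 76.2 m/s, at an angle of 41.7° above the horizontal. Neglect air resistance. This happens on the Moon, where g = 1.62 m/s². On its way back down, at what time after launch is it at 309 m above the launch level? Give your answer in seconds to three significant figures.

vₓ = 76.20 cos 41.7° = 56.89 m/s; v_y0 = 76.20 sin 41.7° = 50.69 m/s.
Set y = v_y0 t − ½ g t² = 309: 0.8100 t² − 50.69 t + 309 = 0.
t = [50.69 ± √(50.69² − 2·1.62·309)] / 1.62 = (50.69 ± 39.60) / 1.62, so t = 6.844 s or t = 55.74 s.
The descending-branch root is 55.74 s.

55.7 s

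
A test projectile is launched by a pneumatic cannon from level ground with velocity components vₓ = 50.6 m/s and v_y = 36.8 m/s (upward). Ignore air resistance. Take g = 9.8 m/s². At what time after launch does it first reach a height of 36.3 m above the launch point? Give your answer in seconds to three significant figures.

Set y = v_y0 t − ½ g t² = 36.3: 4.900 t² − 36.80 t + 36.3 = 0.
t = [36.80 ± √(36.80² − 2·9.80·36.3)] / 9.80 = (36.80 ± 25.35) / 9.80, so t = 1.168 s or t = 6.342 s.
The first (ascending) time is 1.168 s.

1.17 s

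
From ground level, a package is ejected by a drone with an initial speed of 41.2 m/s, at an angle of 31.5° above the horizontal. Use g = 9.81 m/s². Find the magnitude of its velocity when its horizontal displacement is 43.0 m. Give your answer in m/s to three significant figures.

36.4 m/s

Resolve: vₓ = 41.20 cos 31.5° = 35.13 m/s and v_y0 = 41.20 sin 31.5° = 21.53 m/s.
At x = 43.0 m, t = x/vₓ = 43.0/35.13 = 1.224 s.
Vertical velocity there: v_y = v_y0 − g t = 21.53 − 9.81 × 1.224 = 9.519 m/s.
Speed: √(vₓ² + v_y²) = √(35.13² + 9.519²) = 36.40 m/s.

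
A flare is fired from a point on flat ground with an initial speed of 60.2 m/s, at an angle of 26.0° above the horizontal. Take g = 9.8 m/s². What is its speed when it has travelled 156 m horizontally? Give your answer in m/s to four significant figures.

54.14 m/s

Horizontal component vₓ = 60.20 cos 26.0° = 54.11 m/s; vertical v_y0 = 60.20 sin 26.0° = 26.39 m/s.
x = vₓ t ⇒ t = 156/54.11 = 2.883 s.
Vertical velocity there: v_y = v_y0 − g t = 26.39 − 9.80 × 2.883 = −1.865 m/s.
Speed: √(vₓ² + v_y²) = √(54.11² + 1.865²) = 54.14 m/s.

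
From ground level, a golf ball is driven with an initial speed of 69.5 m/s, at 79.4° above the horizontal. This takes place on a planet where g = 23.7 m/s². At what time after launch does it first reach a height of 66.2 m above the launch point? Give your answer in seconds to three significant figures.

Horizontal component vₓ = 69.50 cos 79.4° = 12.78 m/s; vertical v_y0 = 69.50 sin 79.4° = 68.31 m/s.
Require v_y0 t − ½ g t² = 66.2, i.e. 11.85 t² − 68.31 t + 66.2 = 0.
t = [68.31 ± √(68.31² − 2·23.7·66.2)] / 23.7 = (68.31 ± 39.10) / 23.7, so t = 1.233 s or t = 4.532 s.
The first (ascending) time is 1.233 s.

1.23 s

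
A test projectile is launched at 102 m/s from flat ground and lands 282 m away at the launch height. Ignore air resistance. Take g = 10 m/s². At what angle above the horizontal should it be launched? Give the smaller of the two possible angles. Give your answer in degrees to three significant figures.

R = v₀² sin 2θ / g gives sin 2θ = gR/v₀² = 10.0·282/102² = 0.2710.
2θ = 15.73° or 180° − 15.73° = 164.3°, so θ = 7.863° or 82.14°.
The smaller angle is 7.863°.

7.86°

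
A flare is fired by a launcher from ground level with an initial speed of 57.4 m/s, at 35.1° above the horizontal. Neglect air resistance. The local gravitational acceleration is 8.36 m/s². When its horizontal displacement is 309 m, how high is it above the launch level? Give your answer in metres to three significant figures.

vₓ = 57.40 cos 35.1° = 46.96 m/s; v_y0 = 57.40 sin 35.1° = 33.01 m/s.
x = vₓ t ⇒ t = 309/46.96 = 6.580 s.
Height: y = v_y0 t − ½ g t² = 33.01 × 6.580 − 4.180 × 6.580² = 217.2 − 181.0 = 36.20 m.

36.2 m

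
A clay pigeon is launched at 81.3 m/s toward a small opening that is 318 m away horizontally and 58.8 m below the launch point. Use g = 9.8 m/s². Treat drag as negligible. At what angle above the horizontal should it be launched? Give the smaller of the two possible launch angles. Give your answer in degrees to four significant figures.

2.946°

Trajectory: y = x tanθ − g x² (1 + tan²θ)/(2v₀²). With x = 318, y = −58.8, v₀ = 81.3, g = 9.80:
74.97 tan²θ − 318 tanθ + (16.17) = 0.
tanθ = [318 ± √(318² − 4 × 74.97 × (16.17))] / (2 × 74.97) = (318 ± 310.3) / 149.9, giving tanθ = 0.05146 or 4.190.
θ = 2.946° or 76.58°; the smaller is 2.946°.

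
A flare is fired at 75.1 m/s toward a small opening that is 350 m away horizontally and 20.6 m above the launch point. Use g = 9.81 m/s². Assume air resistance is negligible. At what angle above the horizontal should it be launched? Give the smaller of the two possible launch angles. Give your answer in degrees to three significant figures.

22.6°

Trajectory: y = x tanθ − g x² (1 + tan²θ)/(2v₀²). With x = 350, y = 20.6, v₀ = 75.1, g = 9.81:
106.5 tan²θ − 350 tanθ + (127.1) = 0.
tanθ = [350 ± √(350² − 4 × 106.5 × (127.1))] / (2 × 106.5) = (350 ± 261.4) / 213.1, giving tanθ = 0.4159 or 2.869.
θ = 22.58° or 70.79°; the smaller is 22.58°.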